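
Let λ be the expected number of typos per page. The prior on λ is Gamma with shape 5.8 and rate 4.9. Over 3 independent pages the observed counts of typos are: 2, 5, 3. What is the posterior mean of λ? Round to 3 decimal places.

Total count ∑xᵢ = 10 over n = 3 pages.
Gamma is conjugate to the Poisson likelihood: posterior is Gamma(shape = 5.8+10 = 15.8, rate = 4.9+3 = 7.9).
Posterior mean = shape/rate = 15.8/7.9 = 2.000.

Posterior mean ≈ 2.000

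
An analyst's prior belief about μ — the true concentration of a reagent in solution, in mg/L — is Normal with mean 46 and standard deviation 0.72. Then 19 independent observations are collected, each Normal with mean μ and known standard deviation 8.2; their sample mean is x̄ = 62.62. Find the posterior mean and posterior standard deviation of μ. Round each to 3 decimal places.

With known σ, the Normal prior is conjugate. Weight on the data is w = (n/σ²)/(n/σ² + 1/τ₀²) = 0.282570/(0.282570+1.92901) = 0.12777.
Posterior mean = w·x̄ + (1−w)·μ₀ = 0.12777·62.62 + 0.87223·46 = 48.124. Posterior variance = 1/(0.282570+1.92901) = 0.452165, so SD = 0.672.

Posterior mean ≈ 48.124; posterior SD ≈ 0.672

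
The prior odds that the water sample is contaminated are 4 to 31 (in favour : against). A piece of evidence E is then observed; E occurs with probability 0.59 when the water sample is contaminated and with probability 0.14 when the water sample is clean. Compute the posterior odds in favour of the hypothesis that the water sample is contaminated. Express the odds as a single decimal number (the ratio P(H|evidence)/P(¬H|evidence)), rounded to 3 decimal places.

Prior odds = 4/31 = 0.12903. In log-odds, ln(0.12903) = -2.0477.
Add log likelihood ratio: ln(4.2143) = 1.4385.
Posterior log-odds = -0.60921, so posterior odds = exp(-0.60921) = 0.54378.

Posterior odds ≈ 0.544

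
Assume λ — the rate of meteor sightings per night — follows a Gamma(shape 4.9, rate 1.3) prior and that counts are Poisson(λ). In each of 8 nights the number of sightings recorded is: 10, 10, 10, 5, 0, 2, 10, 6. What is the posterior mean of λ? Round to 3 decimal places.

Total count ∑xᵢ = 53 over n = 8 nights.
Gamma is conjugate to the Poisson likelihood: posterior is Gamma(shape = 4.9+53 = 57.9, rate = 1.3+8 = 9.3).
Posterior mean = shape/rate = 57.9/9.3 = 6.226.

Posterior mean ≈ 6.226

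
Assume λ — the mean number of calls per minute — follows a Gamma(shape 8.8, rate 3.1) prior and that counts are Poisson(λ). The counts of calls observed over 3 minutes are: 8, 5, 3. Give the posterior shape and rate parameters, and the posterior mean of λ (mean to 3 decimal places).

Posterior: Gamma(shape=24.8, rate=6.1); mean ≈ 4.066

The Poisson likelihood adds the total count to the shape and the number of exposure periods to the rate. Here ∑xᵢ = 16 and n = 3, so shape 8.8→24.8 and rate 3.1→6.1.
E[λ | data] = 24.8/6.1 = 4.066.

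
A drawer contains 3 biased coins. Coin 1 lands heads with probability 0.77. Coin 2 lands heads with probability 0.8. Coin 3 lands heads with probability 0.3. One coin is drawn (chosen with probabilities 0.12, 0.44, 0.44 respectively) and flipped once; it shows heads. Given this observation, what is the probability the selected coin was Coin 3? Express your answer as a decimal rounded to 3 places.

Tabulate prior·likelihood by source: [1] prior 0.12, lik 0.77, product 0.09240; [2] prior 0.44, lik 0.8, product 0.3520; [3] prior 0.44, lik 0.3, product 0.1320.
Normalizing constant = 0.57640; the posterior for Coin 3 is its product over the sum, 0.1320/0.57640 = 0.229.

Posterior probability ≈ 0.229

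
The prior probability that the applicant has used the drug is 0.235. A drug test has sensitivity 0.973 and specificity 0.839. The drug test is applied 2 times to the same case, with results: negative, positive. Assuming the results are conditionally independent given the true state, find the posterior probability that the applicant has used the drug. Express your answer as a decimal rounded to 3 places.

Posterior P(H) ≈ 0.056

Let H be the event that the applicant has used the drug; start with P(H) = 0.235. P('positive'|H) = 0.973, P('positive'|¬H) = 0.161.
Update on result 1 ('negative'): P(H) ← 0.027·0.2350 / (0.027·0.2350 + 0.839·0.7650) = 0.0063450/0.64818 = 0.0098.
Update on result 2 ('positive'): P(H) ← 0.973·0.0098 / (0.973·0.0098 + 0.161·0.9902) = 0.0095246/0.16895 = 0.0564.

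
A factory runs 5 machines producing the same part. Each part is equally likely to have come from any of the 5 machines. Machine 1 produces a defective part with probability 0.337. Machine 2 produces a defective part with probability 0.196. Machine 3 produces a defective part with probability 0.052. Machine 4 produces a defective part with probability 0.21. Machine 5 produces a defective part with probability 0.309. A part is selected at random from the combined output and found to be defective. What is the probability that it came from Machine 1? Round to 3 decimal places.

Posterior probability ≈ 0.305

Tabulate prior·likelihood by source: [1] prior 0.2, lik 0.337, product 0.06740; [2] prior 0.2, lik 0.196, product 0.03920; [3] prior 0.2, lik 0.052, product 0.01040; [4] prior 0.2, lik 0.21, product 0.04200; [5] prior 0.2, lik 0.309, product 0.06180.
Normalizing constant = 0.22080; the posterior for Machine 1 is its product over the sum, 0.06740/0.22080 = 0.305.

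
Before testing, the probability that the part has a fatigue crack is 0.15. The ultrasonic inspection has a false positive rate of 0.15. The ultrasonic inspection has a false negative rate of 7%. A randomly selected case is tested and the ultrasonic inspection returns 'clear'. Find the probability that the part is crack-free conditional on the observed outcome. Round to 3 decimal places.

Let H be the event that the part has a fatigue crack. P(H) = 0.15, so P(¬H) = 0.85. With E the 'clear' result, P(E|H) = 0.07 and P(E|¬H) = 0.85.
P(E) = 0.07·0.15 + 0.85·0.85 = 0.010500 + 0.72250 = 0.73300.
By Bayes' theorem, P(H|E) = 0.010500 / 0.73300 = 0.014. Hence P(¬H|E) = 1 − 0.014 = 0.986.

P(¬H | E) ≈ 0.986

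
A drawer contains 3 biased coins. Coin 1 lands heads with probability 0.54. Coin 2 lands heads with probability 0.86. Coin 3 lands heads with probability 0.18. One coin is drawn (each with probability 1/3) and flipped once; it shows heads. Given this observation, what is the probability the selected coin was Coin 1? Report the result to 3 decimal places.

Posterior probability ≈ 0.342

P(heads|C1) = 0.54; P(heads|C2) = 0.86; P(heads|C3) = 0.18.
Prior × likelihood for each source: 0.333333·0.54=0.1800, 0.333333·0.86=0.2867, 0.333333·0.18=0.06000. Summing gives P(heads) = 0.52667.
P(Coin 1 | heads) = 0.1800 / 0.52667 = 0.342.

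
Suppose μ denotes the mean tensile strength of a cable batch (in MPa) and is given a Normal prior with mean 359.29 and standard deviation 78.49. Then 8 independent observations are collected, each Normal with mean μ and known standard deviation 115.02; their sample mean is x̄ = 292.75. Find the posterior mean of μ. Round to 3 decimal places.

Prior precision 1/τ₀² = 1/78.49² = 0.00016232; data precision n/σ² = 8/115.02² = 0.00060470.
Posterior precision = 0.00016232 + 0.00060470 = 0.00076702.
Posterior mean = (0.00016232·359.29 + 0.00060470·292.75) / 0.00076702 = 306.831.

Posterior mean ≈ 306.831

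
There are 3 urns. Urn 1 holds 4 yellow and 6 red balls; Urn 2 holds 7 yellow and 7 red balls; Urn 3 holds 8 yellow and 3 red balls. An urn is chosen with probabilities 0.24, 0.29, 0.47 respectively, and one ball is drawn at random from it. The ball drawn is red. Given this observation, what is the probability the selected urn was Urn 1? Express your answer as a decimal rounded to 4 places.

Posterior probability ≈ 0.3452

P(red|Urn 1) = 0.6; P(red|Urn 2) = 0.5; P(red|Urn 3) = 0.2727.
Prior × likelihood for each source: 0.24·0.6=0.1440, 0.29·0.5=0.1450, 0.47·0.2727=0.1282. Summing gives P(red) = 0.41718.
P(Urn 1 | red) = 0.1440 / 0.41718 = 0.3452.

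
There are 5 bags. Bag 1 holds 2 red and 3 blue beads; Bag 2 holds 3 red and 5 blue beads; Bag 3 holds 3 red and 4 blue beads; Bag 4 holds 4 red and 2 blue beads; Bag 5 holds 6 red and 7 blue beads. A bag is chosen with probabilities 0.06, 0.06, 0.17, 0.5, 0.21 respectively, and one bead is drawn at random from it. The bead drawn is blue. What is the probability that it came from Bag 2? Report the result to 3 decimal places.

P(blue|Bag 1) = 0.6; P(blue|Bag 2) = 0.625; P(blue|Bag 3) = 0.5714; P(blue|Bag 4) = 0.3333; P(blue|Bag 5) = 0.5385.
Prior × likelihood for each source: 0.06·0.6=0.03600, 0.06·0.625=0.03750, 0.17·0.5714=0.09714, 0.5·0.3333=0.1667, 0.21·0.5385=0.1131. Summing gives P(blue) = 0.45039.
P(Bag 2 | blue) = 0.03750 / 0.45039 = 0.083.

Posterior probability ≈ 0.083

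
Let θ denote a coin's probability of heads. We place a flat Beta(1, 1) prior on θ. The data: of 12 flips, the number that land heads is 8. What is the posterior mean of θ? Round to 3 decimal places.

The binomial likelihood is conjugate to the Beta prior: with 8 successes and 4 failures, the posterior is Beta(1+8, 1+4) = Beta(9, 5).
Posterior mean = α/(α+β) = 9/14 = 0.643.

Posterior mean ≈ 0.643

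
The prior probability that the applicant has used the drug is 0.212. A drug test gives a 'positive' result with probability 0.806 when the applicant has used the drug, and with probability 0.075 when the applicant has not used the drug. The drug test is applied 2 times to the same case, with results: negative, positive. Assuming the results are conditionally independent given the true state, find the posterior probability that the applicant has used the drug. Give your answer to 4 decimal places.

With H the event that the applicant has used the drug, the joint likelihood of the observed sequence is P(data|H) = 0.194·0.806 = 0.15636 and P(data|¬H) = 0.925·0.075 = 0.069375.
Bayes: P(H|data) = 0.212·0.15636 / (0.212·0.15636 + 0.788·0.069375) = 0.033149/0.087817 = 0.3775.

Posterior P(H) ≈ 0.3775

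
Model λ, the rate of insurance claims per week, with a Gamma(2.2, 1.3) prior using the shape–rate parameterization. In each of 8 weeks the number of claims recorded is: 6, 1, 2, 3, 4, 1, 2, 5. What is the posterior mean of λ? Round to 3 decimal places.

Posterior mean ≈ 2.817

Total count ∑xᵢ = 24 over n = 8 weeks.
Gamma is conjugate to the Poisson likelihood: posterior is Gamma(shape = 2.2+24 = 26.2, rate = 1.3+8 = 9.3).
Posterior mean = shape/rate = 26.2/9.3 = 2.817.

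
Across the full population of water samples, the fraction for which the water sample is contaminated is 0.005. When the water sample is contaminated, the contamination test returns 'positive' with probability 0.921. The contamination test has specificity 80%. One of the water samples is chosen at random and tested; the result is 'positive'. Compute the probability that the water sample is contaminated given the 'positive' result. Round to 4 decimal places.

P(H | E) ≈ 0.0226

Let H be the event that the water sample is contaminated. P(H) = 0.005, so P(¬H) = 0.995. With E the 'positive' result, P(E|H) = 0.921 and P(E|¬H) = 0.2.
P(E) = 0.921·0.005 + 0.2·0.995 = 0.0046050 + 0.19900 = 0.20361.
By Bayes' theorem, P(H|E) = 0.0046050 / 0.20361 = 0.0226.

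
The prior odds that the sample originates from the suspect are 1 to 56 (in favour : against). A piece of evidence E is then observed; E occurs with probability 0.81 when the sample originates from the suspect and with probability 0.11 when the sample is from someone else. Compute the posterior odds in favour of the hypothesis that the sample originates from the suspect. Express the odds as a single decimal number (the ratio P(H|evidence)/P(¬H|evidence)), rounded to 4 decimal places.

Posterior odds ≈ 0.1315

Prior odds = 1/56 = 0.017857. In log-odds, ln(0.017857) = -4.0254.
Add log likelihood ratio: ln(7.3636) = 1.9966.
Posterior log-odds = -2.0288, so posterior odds = exp(-2.0288) = 0.13149.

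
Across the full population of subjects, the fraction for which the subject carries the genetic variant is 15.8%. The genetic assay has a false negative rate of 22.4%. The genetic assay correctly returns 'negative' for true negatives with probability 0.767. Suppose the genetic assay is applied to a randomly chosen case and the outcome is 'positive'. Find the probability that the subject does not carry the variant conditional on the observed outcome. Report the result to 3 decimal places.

Let H be the event that the subject carries the genetic variant. P(H) = 0.158, so P(¬H) = 0.842. With E the 'positive' result, P(E|H) = 0.776 and P(E|¬H) = 0.233.
P(E) = 0.776·0.158 + 0.233·0.842 = 0.12261 + 0.19619 = 0.31879.
By Bayes' theorem, P(H|E) = 0.12261 / 0.31879 = 0.385. Hence P(¬H|E) = 1 − 0.385 = 0.615.

P(¬H | E) ≈ 0.615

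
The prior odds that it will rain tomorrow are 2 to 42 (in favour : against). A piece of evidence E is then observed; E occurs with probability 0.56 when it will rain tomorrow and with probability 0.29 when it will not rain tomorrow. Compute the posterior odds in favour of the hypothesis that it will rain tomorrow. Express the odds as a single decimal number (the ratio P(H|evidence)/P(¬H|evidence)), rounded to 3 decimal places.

Prior odds = 2/42 = 0.047619. In log-odds, ln(0.047619) = -3.0445.
Add log likelihood ratio: ln(1.9310) = 0.65806.
Posterior log-odds = -2.3865, so posterior odds = exp(-2.3865) = 0.091954.

Posterior odds ≈ 0.092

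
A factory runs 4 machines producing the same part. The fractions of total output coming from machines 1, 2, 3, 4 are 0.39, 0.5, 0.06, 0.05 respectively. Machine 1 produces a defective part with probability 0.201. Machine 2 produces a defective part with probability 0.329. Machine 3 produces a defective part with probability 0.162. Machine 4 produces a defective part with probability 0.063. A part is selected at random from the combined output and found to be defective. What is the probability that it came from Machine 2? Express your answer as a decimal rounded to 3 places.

Posterior probability ≈ 0.643

Tabulate prior·likelihood by source: [1] prior 0.39, lik 0.201, product 0.07839; [2] prior 0.5, lik 0.329, product 0.1645; [3] prior 0.06, lik 0.162, product 0.009720; [4] prior 0.05, lik 0.063, product 0.003150.
Normalizing constant = 0.25576; the posterior for Machine 2 is its product over the sum, 0.1645/0.25576 = 0.643.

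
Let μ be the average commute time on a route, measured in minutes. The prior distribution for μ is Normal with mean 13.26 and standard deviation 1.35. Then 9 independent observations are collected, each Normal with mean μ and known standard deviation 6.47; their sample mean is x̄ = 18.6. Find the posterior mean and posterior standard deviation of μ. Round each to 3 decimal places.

Posterior mean ≈ 14.763; posterior SD ≈ 1.144

With known σ, the Normal prior is conjugate. Weight on the data is w = (n/σ²)/(n/σ² + 1/τ₀²) = 0.214998/(0.214998+0.548697) = 0.28152.
Posterior mean = w·x̄ + (1−w)·μ₀ = 0.28152·18.6 + 0.71848·13.26 = 14.763. Posterior variance = 1/(0.214998+0.548697) = 1.30942, so SD = 1.144.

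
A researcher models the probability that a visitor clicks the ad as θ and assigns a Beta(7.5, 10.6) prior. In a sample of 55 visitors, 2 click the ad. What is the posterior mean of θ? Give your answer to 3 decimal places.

Observing 2 successes and 53 failures updates Beta(7.5, 10.6) by adding the success and failure counts to the two shape parameters: α = 7.5+2 = 9.5, β = 10.6+53 = 63.6.
Posterior mean = α/(α+β) = 9.5/73.1 = 0.130.

Posterior mean ≈ 0.130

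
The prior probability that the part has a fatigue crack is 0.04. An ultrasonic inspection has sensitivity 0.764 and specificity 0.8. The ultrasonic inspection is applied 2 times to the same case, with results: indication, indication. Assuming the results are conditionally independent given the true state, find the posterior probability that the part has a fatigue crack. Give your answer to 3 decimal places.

Let H be the event that the part has a fatigue crack; start with P(H) = 0.04. P('indication'|H) = 0.764, P('indication'|¬H) = 0.2.
Update on result 1 ('indication'): P(H) ← 0.764·0.0400 / (0.764·0.0400 + 0.2·0.9600) = 0.030560/0.22256 = 0.1373.
Update on result 2 ('indication'): P(H) ← 0.764·0.1373 / (0.764·0.1373 + 0.2·0.8627) = 0.10491/0.27744 = 0.3781.

Posterior P(H) ≈ 0.378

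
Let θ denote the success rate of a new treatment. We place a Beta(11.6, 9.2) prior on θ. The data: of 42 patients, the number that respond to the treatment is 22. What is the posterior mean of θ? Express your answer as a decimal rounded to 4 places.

Observing 22 successes and 20 failures updates Beta(11.6, 9.2) by adding the success and failure counts to the two shape parameters: α = 11.6+22 = 33.6, β = 9.2+20 = 29.2.
Posterior mean = α/(α+β) = 33.6/62.8 = 0.5350.

Posterior mean ≈ 0.5350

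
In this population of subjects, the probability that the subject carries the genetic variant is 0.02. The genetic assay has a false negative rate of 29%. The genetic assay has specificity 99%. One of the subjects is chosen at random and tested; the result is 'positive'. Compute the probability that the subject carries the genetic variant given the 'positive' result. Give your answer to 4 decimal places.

Write H for 'the subject carries the genetic variant'. Prior odds H:¬H = 0.02/0.98 = 0.020408. For the 'positive' outcome, the likelihood ratio is 0.71/0.01 = 71.000.
Posterior odds = 0.020408 × 71.000 = 1.4490, so P(H|E) = 1.4490/(1+1.4490) = 0.5917.

P(H | E) ≈ 0.5917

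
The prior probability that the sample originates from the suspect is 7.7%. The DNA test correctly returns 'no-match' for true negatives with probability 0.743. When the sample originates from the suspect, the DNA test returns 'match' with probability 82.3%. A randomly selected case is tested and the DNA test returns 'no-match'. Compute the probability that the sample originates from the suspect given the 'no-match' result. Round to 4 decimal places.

P(H | E) ≈ 0.0195

Let H be the event that the sample originates from the suspect. P(H) = 0.077, so P(¬H) = 0.923. With E the 'no-match' result, P(E|H) = 0.177 and P(E|¬H) = 0.743.
P(E) = 0.177·0.077 + 0.743·0.923 = 0.013629 + 0.68579 = 0.69942.
By Bayes' theorem, P(H|E) = 0.013629 / 0.69942 = 0.0195.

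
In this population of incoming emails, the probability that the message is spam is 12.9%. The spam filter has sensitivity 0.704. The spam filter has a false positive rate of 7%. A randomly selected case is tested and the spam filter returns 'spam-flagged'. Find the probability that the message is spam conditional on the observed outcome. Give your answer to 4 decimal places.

Let H be the event that the message is spam. P(H) = 0.129, so P(¬H) = 0.871. With E the 'spam-flagged' result, P(E|H) = 0.704 and P(E|¬H) = 0.07.
P(E) = 0.704·0.129 + 0.07·0.871 = 0.090816 + 0.060970 = 0.15179.
By Bayes' theorem, P(H|E) = 0.090816 / 0.15179 = 0.5983.

P(H | E) ≈ 0.5983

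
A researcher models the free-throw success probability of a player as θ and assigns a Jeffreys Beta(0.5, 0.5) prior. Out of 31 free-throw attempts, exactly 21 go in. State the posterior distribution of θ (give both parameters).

The binomial likelihood is conjugate to the Beta prior: with 21 successes and 10 failures, the posterior is Beta(0.5+21, 0.5+10) = Beta(21.5, 10.5).

Posterior: Beta(21.5, 10.5)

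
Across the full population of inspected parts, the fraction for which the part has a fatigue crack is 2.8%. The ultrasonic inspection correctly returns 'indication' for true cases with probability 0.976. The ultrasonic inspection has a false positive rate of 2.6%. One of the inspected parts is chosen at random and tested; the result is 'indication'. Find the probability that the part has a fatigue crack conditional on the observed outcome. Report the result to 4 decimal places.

Let H be the event that the part has a fatigue crack. P(H) = 0.028, so P(¬H) = 0.972. With E the 'indication' result, P(E|H) = 0.976 and P(E|¬H) = 0.026.
P(E) = 0.976·0.028 + 0.026·0.972 = 0.027328 + 0.025272 = 0.052600.
By Bayes' theorem, P(H|E) = 0.027328 / 0.052600 = 0.5195.

P(H | E) ≈ 0.5195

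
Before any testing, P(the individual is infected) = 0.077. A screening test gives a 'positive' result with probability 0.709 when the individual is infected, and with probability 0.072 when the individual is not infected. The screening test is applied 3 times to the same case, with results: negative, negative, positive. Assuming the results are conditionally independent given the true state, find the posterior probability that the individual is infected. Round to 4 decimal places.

With H the event that the individual is infected, the joint likelihood of the observed sequence is P(data|H) = 0.291·0.291·0.709 = 0.060039 and P(data|¬H) = 0.928·0.928·0.072 = 0.062005.
Bayes: P(H|data) = 0.077·0.060039 / (0.077·0.060039 + 0.923·0.062005) = 0.0046230/0.061854 = 0.0747.

Posterior P(H) ≈ 0.0747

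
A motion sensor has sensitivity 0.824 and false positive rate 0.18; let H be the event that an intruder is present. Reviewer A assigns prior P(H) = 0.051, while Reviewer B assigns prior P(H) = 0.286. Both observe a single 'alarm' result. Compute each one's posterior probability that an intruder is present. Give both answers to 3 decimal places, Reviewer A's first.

The likelihood ratio for an 'alarm' result is 0.824/0.18 = 4.5778.
Reviewer A: prior odds 0.051/0.949 = 0.053741; posterior odds 0.24601; posterior probability 0.197.
Reviewer B: prior odds 0.286/0.714 = 0.40056; posterior odds 1.8337; posterior probability 0.647.

Reviewer A: 0.197; Reviewer B: 0.647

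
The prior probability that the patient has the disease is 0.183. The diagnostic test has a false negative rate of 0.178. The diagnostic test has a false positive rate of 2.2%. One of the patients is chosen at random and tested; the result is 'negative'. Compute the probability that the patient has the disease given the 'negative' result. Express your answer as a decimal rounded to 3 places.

P(H | E) ≈ 0.039

Let H be the event that the patient has the disease. P(H) = 0.183, so P(¬H) = 0.817. With E the 'negative' result, P(E|H) = 0.178 and P(E|¬H) = 0.978.
P(E) = 0.178·0.183 + 0.978·0.817 = 0.032574 + 0.79903 = 0.83160.
By Bayes' theorem, P(H|E) = 0.032574 / 0.83160 = 0.039.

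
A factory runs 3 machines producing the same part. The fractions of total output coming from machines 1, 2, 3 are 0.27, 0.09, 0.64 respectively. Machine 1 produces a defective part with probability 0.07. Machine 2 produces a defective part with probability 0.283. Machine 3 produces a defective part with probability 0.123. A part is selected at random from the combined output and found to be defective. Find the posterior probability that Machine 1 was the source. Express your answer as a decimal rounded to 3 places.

Posterior probability ≈ 0.154

P(defective|M1) = 0.07; P(defective|M2) = 0.283; P(defective|M3) = 0.123.
Prior × likelihood for each source: 0.27·0.07=0.01890, 0.09·0.283=0.02547, 0.64·0.123=0.07872. Summing gives P(defective) = 0.12309.
P(Machine 1 | defective) = 0.01890 / 0.12309 = 0.154.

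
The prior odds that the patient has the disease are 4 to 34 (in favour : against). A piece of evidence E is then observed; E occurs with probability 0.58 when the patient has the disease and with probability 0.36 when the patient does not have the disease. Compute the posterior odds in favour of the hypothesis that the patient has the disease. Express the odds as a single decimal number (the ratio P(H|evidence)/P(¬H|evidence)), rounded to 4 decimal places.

Posterior odds ≈ 0.1895

Prior odds = 4/34 = 0.11765. In log-odds, ln(0.11765) = -2.1401.
Add log likelihood ratio: ln(1.6111) = 0.47692.
Posterior log-odds = -1.6631, so posterior odds = exp(-1.6631) = 0.18954.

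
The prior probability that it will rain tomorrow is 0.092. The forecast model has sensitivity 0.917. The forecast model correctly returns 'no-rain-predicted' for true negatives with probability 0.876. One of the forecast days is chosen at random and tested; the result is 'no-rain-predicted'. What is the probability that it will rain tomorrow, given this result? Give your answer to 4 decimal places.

P(H | E) ≈ 0.0095

Let H be the event that it will rain tomorrow. P(H) = 0.092, so P(¬H) = 0.908. With E the 'no-rain-predicted' result, P(E|H) = 0.083 and P(E|¬H) = 0.876.
P(E) = 0.083·0.092 + 0.876·0.908 = 0.0076360 + 0.79541 = 0.80304.
By Bayes' theorem, P(H|E) = 0.0076360 / 0.80304 = 0.0095.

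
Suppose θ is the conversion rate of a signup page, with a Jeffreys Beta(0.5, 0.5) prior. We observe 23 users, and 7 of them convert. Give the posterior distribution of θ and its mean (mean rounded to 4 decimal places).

Posterior: Beta(7.5, 16.5); mean ≈ 0.3125

The binomial likelihood is conjugate to the Beta prior: with 7 successes and 16 failures, the posterior is Beta(0.5+7, 0.5+16) = Beta(7.5, 16.5).
E[θ | data] = 7.5/(7.5+16.5) = 0.3125.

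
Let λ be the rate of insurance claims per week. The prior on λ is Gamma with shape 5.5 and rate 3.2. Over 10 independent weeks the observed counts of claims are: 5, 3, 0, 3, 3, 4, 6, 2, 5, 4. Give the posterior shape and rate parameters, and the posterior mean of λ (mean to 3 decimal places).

Posterior: Gamma(shape=40.5, rate=13.2); mean ≈ 3.068

The Poisson likelihood adds the total count to the shape and the number of exposure periods to the rate. Here ∑xᵢ = 35 and n = 10, so shape 5.5→40.5 and rate 3.2→13.2.
Posterior mean = shape/rate = 40.5/13.2 = 3.068.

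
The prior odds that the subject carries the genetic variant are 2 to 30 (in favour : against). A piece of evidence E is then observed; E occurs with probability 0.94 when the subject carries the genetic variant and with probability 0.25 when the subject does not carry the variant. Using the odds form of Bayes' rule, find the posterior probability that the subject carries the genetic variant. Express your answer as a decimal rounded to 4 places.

Prior odds = 2/30 = 0.066667. In log-odds, ln(0.066667) = -2.7081.
Add log likelihood ratio: ln(3.7600) = 1.3244.
Posterior log-odds = -1.3836, so posterior odds = exp(-1.3836) = 0.25067. Converting, P(H|E) = 0.25067/1.2507 = 0.2004.

Posterior probability ≈ 0.2004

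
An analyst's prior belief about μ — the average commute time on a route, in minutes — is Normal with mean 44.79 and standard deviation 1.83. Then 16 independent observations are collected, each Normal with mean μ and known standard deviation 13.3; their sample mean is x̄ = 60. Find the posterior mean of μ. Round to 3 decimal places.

With known σ, the Normal prior is conjugate. Weight on the data is w = (n/σ²)/(n/σ² + 1/τ₀²) = 0.0904517/(0.0904517+0.298606) = 0.23249.
Posterior mean = w·x̄ + (1−w)·μ₀ = 0.23249·60 + 0.76751·44.79 = 48.326.

Posterior mean ≈ 48.326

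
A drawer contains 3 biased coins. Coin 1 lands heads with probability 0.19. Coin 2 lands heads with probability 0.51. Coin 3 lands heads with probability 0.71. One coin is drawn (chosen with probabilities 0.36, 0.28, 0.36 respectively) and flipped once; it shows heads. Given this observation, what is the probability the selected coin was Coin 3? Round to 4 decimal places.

Posterior probability ≈ 0.5476

Tabulate prior·likelihood by source: [1] prior 0.36, lik 0.19, product 0.06840; [2] prior 0.28, lik 0.51, product 0.1428; [3] prior 0.36, lik 0.71, product 0.2556.
Normalizing constant = 0.46680; the posterior for Coin 3 is its product over the sum, 0.2556/0.46680 = 0.5476.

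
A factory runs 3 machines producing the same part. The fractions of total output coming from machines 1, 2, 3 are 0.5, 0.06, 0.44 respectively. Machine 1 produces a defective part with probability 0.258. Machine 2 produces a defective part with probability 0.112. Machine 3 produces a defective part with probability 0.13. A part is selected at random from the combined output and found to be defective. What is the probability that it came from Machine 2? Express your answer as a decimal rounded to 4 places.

Posterior probability ≈ 0.0348

P(defective|M1) = 0.258; P(defective|M2) = 0.112; P(defective|M3) = 0.13.
Prior × likelihood for each source: 0.5·0.258=0.1290, 0.06·0.112=0.006720, 0.44·0.13=0.05720. Summing gives P(defective) = 0.19292.
P(Machine 2 | defective) = 0.006720 / 0.19292 = 0.0348.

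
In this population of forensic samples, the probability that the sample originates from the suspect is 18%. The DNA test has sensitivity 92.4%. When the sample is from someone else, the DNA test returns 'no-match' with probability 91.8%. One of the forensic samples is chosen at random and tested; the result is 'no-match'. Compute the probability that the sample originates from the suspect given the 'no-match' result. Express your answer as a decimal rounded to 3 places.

P(H | E) ≈ 0.018

Let H be the event that the sample originates from the suspect. P(H) = 0.18, so P(¬H) = 0.82. With E the 'no-match' result, P(E|H) = 0.076 and P(E|¬H) = 0.918.
P(E) = 0.076·0.18 + 0.918·0.82 = 0.013680 + 0.75276 = 0.76644.
By Bayes' theorem, P(H|E) = 0.013680 / 0.76644 = 0.018.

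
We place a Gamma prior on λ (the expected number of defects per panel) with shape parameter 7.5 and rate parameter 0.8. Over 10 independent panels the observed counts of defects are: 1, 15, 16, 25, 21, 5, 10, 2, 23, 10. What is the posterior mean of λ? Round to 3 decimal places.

Total count ∑xᵢ = 128 over n = 10 panels.
Gamma is conjugate to the Poisson likelihood: posterior is Gamma(shape = 7.5+128 = 135.5, rate = 0.8+10 = 10.8).
E[λ | data] = 135.5/10.8 = 12.546.

Posterior mean ≈ 12.546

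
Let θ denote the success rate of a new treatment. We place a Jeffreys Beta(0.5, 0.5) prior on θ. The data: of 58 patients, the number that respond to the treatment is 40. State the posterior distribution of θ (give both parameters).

Observing 40 successes and 18 failures updates Beta(0.5, 0.5) by adding the success and failure counts to the two shape parameters: α = 0.5+40 = 40.5, β = 0.5+18 = 18.5.

Posterior: Beta(40.5, 18.5)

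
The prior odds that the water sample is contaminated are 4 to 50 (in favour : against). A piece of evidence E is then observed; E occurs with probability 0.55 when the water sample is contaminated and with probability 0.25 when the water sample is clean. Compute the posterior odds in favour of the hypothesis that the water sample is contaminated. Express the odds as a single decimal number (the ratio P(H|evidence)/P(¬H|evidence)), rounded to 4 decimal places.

Posterior odds ≈ 0.1760

Prior odds = 4/50 = 0.080000.
Likelihood ratio for E = 0.55/0.25 = 2.2000.
Posterior odds = prior odds × LR = 0.17600.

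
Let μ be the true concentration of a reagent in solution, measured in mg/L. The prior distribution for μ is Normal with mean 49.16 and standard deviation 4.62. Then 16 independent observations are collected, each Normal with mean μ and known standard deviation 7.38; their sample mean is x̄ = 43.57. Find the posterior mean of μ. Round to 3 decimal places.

Posterior mean ≈ 44.339

Prior precision 1/τ₀² = 1/4.62² = 0.0468507; data precision n/σ² = 16/7.38² = 0.293770.
Posterior precision = 0.0468507 + 0.293770 = 0.340621.
Posterior mean = (0.0468507·49.16 + 0.293770·43.57) / 0.340621 = 44.339.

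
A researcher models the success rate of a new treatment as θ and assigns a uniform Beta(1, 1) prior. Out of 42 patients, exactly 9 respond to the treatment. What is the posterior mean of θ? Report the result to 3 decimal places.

The binomial likelihood is conjugate to the Beta prior: with 9 successes and 33 failures, the posterior is Beta(1+9, 1+33) = Beta(10, 34).
Posterior mean = α/(α+β) = 10/44 = 0.227.

Posterior mean ≈ 0.227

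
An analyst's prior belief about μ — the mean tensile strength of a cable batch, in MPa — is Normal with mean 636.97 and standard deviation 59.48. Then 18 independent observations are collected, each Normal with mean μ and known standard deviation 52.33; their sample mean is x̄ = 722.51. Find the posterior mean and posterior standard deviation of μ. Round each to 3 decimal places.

Posterior mean ≈ 718.983; posterior SD ≈ 12.077

Prior precision 1/τ₀² = 1/59.48² = 0.00028266; data precision n/σ² = 18/52.33² = 0.00657311.
Posterior precision = 0.00028266 + 0.00657311 = 0.00685577, giving posterior SD = 1/√0.00685577 = 12.077.
Posterior mean = (0.00028266·636.97 + 0.00657311·722.51) / 0.00685577 = 718.983.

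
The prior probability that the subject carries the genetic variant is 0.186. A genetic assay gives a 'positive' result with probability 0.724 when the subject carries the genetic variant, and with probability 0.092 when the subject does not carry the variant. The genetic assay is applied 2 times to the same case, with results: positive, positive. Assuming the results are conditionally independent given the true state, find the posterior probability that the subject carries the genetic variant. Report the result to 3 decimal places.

Posterior P(H) ≈ 0.934

Let H be the event that the subject carries the genetic variant; start with P(H) = 0.186. P('positive'|H) = 0.724, P('positive'|¬H) = 0.092.
Update on result 1 ('positive'): P(H) ← 0.724·0.1860 / (0.724·0.1860 + 0.092·0.8140) = 0.13466/0.20955 = 0.6426.
Update on result 2 ('positive'): P(H) ← 0.724·0.6426 / (0.724·0.6426 + 0.092·0.3574) = 0.46526/0.49814 = 0.9340.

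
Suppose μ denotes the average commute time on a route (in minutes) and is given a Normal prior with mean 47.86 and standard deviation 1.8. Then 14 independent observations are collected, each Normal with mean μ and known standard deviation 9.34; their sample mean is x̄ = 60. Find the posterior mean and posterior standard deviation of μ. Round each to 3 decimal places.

With known σ, the Normal prior is conjugate. Weight on the data is w = (n/σ²)/(n/σ² + 1/τ₀²) = 0.160485/(0.160485+0.308642) = 0.34209.
Posterior mean = w·x̄ + (1−w)·μ₀ = 0.34209·60 + 0.65791·47.86 = 52.013. Posterior variance = 1/(0.160485+0.308642) = 2.13162, so SD = 1.460.

Posterior mean ≈ 52.013; posterior SD ≈ 1.460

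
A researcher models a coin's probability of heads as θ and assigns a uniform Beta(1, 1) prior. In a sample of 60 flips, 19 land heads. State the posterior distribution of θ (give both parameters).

Posterior: Beta(20, 42)

The binomial likelihood is conjugate to the Beta prior: with 19 successes and 41 failures, the posterior is Beta(1+19, 1+41) = Beta(20, 42).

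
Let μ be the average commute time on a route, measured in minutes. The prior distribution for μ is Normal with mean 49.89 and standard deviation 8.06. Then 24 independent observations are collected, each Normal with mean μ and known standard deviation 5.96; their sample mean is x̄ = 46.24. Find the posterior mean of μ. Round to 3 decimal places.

Prior precision 1/τ₀² = 1/8.06² = 0.0153932; data precision n/σ² = 24/5.96² = 0.675645.
Posterior precision = 0.0153932 + 0.675645 = 0.691038.
Posterior mean = (0.0153932·49.89 + 0.675645·46.24) / 0.691038 = 46.321.

Posterior mean ≈ 46.321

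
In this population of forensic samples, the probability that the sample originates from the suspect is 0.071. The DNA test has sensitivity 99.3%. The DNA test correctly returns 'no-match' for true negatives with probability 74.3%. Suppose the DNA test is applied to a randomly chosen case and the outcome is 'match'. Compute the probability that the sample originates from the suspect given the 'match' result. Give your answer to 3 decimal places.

Write H for 'the sample originates from the suspect'. Prior odds H:¬H = 0.071/0.929 = 0.076426. For the 'match' outcome, the likelihood ratio is 0.993/0.257 = 3.8638.
Posterior odds = 0.076426 × 3.8638 = 0.29530, so P(H|E) = 0.29530/(1+0.29530) = 0.228.

P(H | E) ≈ 0.228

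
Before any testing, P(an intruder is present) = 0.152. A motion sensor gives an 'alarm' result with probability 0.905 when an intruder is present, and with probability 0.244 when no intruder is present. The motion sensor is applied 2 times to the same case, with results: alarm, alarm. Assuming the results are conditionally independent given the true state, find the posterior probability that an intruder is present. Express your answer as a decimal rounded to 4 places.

With H the event that an intruder is present, the joint likelihood of the observed sequence is P(data|H) = 0.905·0.905 = 0.81903 and P(data|¬H) = 0.244·0.244 = 0.059536.
Bayes: P(H|data) = 0.152·0.81903 / (0.152·0.81903 + 0.848·0.059536) = 0.12449/0.17498 = 0.7115.

Posterior P(H) ≈ 0.7115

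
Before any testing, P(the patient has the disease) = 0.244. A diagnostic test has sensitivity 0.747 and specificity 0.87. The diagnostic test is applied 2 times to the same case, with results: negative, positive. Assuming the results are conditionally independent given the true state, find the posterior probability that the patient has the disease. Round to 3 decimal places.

Let H be the event that the patient has the disease; start with P(H) = 0.244. P('positive'|H) = 0.747, P('positive'|¬H) = 0.13.
Update on result 1 ('negative'): P(H) ← 0.253·0.2440 / (0.253·0.2440 + 0.87·0.7560) = 0.061732/0.71945 = 0.0858.
Update on result 2 ('positive'): P(H) ← 0.747·0.0858 / (0.747·0.0858 + 0.13·0.9142) = 0.064096/0.18294 = 0.3504.

Posterior P(H) ≈ 0.350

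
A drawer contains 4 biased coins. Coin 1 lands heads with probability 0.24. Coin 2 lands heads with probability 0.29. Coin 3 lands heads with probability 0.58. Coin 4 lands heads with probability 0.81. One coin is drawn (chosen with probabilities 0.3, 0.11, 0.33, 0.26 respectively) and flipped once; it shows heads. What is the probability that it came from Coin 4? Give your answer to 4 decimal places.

Posterior probability ≈ 0.4163

P(heads|C1) = 0.24; P(heads|C2) = 0.29; P(heads|C3) = 0.58; P(heads|C4) = 0.81.
Prior × likelihood for each source: 0.3·0.24=0.07200, 0.11·0.29=0.03190, 0.33·0.58=0.1914, 0.26·0.81=0.2106. Summing gives P(heads) = 0.50590.
P(Coin 4 | heads) = 0.2106 / 0.50590 = 0.4163.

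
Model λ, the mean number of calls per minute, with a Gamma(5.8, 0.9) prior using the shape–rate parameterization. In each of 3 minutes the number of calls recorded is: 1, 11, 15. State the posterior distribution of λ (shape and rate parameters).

The Poisson likelihood adds the total count to the shape and the number of exposure periods to the rate. Here ∑xᵢ = 27 and n = 3, so shape 5.8→32.8 and rate 0.9→3.9.

Posterior: Gamma(shape=32.8, rate=3.9)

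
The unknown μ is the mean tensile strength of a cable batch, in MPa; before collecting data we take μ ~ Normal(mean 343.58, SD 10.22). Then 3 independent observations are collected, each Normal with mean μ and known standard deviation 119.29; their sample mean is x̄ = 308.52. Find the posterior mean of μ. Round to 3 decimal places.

Prior precision 1/τ₀² = 1/10.22² = 0.00957411; data precision n/σ² = 3/119.29² = 0.00021082.
Posterior precision = 0.00957411 + 0.00021082 = 0.00978493.
Posterior mean = (0.00957411·343.58 + 0.00021082·308.52) / 0.00978493 = 342.825.

Posterior mean ≈ 342.825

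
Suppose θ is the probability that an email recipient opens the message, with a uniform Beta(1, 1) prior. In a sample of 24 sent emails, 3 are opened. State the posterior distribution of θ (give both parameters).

The binomial likelihood is conjugate to the Beta prior: with 3 successes and 21 failures, the posterior is Beta(1+3, 1+21) = Beta(4, 22).

Posterior: Beta(4, 22)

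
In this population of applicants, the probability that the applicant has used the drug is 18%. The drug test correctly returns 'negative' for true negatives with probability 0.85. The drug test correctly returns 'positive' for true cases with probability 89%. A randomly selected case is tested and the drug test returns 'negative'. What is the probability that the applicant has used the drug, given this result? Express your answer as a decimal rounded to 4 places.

P(H | E) ≈ 0.0276

Write H for 'the applicant has used the drug'. Prior odds H:¬H = 0.18/0.82 = 0.21951. For the 'negative' outcome, the likelihood ratio is 0.11/0.85 = 0.12941.
Posterior odds = 0.21951 × 0.12941 = 0.028407, so P(H|E) = 0.028407/(1+0.028407) = 0.0276.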